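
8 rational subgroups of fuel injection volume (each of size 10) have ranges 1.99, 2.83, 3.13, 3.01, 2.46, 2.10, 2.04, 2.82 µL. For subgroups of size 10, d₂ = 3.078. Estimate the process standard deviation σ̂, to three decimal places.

0.828

R̄ = (1.99 + 2.83 + 3.13 + 3.01 + 2.46 + 2.10 + 2.04 + 2.82) / 8 = 2.5475
σ̂ = R̄ / d₂ = 2.5475 / 3.078 = 0.8276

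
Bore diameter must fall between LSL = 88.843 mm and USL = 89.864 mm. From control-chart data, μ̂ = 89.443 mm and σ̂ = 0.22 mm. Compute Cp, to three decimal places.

0.773

Cp = (USL − LSL) / (6σ̂) = (89.864 − 88.843) / (6 × 0.22) = 1.0210 / 1.3200 = 0.7735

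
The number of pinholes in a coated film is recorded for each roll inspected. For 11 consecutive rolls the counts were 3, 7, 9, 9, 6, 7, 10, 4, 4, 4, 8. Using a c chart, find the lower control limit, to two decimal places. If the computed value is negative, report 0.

0.00

c̄ = (3 + 7 + 9 + 9 + 6 + 7 + 10 + 4 + 4 + 4 + 8) / 11 = 71 / 11 = 6.4545
LCL = c̄ − 3√c̄ = 6.4545 − 3 × 2.5406 = -1.1672 → 0 (cannot be negative)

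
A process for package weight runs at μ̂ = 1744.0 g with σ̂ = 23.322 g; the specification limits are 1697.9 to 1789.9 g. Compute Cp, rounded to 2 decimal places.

0.66

Cp = (USL − LSL) / (6σ̂) = (1789.9 − 1697.9) / (6 × 23.322) = 92.0000 / 139.9320 = 0.6575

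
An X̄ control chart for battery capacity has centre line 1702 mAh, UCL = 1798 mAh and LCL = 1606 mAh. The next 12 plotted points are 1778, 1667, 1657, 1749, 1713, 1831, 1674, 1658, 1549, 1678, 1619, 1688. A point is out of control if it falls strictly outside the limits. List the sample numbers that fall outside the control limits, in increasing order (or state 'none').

6, 9

Compare each point to [1606, 1798]: sample 6 = 1831 > UCL; sample 9 = 1549 < LCL.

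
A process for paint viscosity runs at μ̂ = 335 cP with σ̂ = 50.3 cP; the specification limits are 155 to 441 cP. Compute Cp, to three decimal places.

0.948

Cp = (USL − LSL) / (6σ̂) = (441 − 155) / (6 × 50.3) = 286.0000 / 301.8000 = 0.9476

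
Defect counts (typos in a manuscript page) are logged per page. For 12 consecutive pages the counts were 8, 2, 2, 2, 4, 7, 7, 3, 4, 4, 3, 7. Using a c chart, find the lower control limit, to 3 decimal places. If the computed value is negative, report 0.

0.000

c̄ = (8 + 2 + 2 + 2 + 4 + 7 + 7 + 3 + 4 + 4 + 3 + 7) / 12 = 53 / 12 = 4.4167
LCL = c̄ − 3√c̄ = 4.4167 − 3 × 2.1016 = -1.8881 → 0 (cannot be negative)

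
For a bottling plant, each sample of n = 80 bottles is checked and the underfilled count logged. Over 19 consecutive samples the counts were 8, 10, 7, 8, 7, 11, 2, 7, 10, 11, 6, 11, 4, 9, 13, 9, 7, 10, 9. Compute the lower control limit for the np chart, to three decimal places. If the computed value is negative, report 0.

0.156

p̄ = Σdᵢ / (k·n) = 159 / (19 × 80) = 0.10461
LCL = np̄ − 3·√(np̄(1−p̄)) = 8.3684 − 3 × 2.7373 = 0.1564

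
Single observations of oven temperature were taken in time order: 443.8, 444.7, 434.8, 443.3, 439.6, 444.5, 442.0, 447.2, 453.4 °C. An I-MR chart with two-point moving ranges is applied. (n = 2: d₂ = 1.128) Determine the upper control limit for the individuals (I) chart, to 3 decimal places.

457.596

X̄ = (443.8 + 444.7 + 434.8 + 443.3 + 439.6 + 444.5 + 442.0 + 447.2 + 453.4) / 9 = 443.7000
Moving ranges: 0.9, 9.9, 8.5, 3.7, 4.9, 2.5, 5.2, 6.2; M̄R̄ = 41.8000 / 8 = 5.2250
UCL = X̄ + 3·M̄R̄/d₂ = 443.7000 + 3 × 5.2250 / 1.128 = 457.5963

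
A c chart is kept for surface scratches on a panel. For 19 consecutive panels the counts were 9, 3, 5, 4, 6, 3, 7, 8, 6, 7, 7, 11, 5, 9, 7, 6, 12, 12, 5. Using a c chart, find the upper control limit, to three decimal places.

14.855

c̄ = (9 + 3 + 5 + 4 + 6 + 3 + 7 + 8 + 6 + 7 + 7 + 11 + 5 + 9 + 7 + 6 + 12 + 12 + 5) / 19 = 132 / 19 = 6.9474
UCL = c̄ + 3√c̄ = 6.9474 + 3 × √6.9474 = 6.9474 + 3 × 2.6358 = 14.8547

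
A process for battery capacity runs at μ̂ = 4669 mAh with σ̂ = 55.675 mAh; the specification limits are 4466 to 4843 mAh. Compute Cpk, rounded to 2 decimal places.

Cpu = (USL − μ̂) / (3σ̂) = (4843 − 4669) / (3 × 55.675) = 1.0418; Cpl = (μ̂ − LSL) / (3σ̂) = (4669 − 4466) / (3 × 55.675) = 1.2154; Cpk = min(Cpu, Cpl) = 1.0418

1.04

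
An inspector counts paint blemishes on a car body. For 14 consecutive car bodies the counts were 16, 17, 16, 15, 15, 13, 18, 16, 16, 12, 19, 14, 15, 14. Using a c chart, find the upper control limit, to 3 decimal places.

c̄ = (16 + 17 + 16 + 15 + 15 + 13 + 18 + 16 + 16 + 12 + 19 + 14 + 15 + 14) / 14 = 216 / 14 = 15.4286
UCL = c̄ + 3√c̄ = 15.4286 + 3 × √15.4286 = 15.4286 + 3 × 3.9279 = 27.2123

27.212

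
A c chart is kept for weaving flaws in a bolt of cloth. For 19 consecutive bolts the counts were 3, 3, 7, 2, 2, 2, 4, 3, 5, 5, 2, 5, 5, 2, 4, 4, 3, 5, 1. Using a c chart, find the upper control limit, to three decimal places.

c̄ = (3 + 3 + 7 + 2 + 2 + 2 + 4 + 3 + 5 + 5 + 2 + 5 + 5 + 2 + 4 + 4 + 3 + 5 + 1) / 19 = 67 / 19 = 3.5263
UCL = c̄ + 3√c̄ = 3.5263 + 3 × √3.5263 = 3.5263 + 3 × 1.8778 = 9.1599

9.160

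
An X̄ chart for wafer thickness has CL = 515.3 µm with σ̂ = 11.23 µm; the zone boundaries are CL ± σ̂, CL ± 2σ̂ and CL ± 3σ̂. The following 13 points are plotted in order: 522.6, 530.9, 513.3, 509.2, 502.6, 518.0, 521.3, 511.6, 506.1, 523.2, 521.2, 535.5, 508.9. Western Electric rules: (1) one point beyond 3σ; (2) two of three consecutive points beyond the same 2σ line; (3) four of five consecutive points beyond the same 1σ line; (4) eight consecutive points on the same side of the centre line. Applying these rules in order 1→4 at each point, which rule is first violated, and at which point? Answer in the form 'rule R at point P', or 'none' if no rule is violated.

none

Zone of each point (C = within 1σ̂, B = 1σ̂–2σ̂, A = 2σ̂–3σ̂, * = beyond 3σ̂; sign = side of CL): 1:+C, 2:+B, 3:-C, 4:-C, 5:-B, 6:+C, 7:+C, 8:-C, 9:-C, 10:+C, 11:+C, 12:+B, 13:-C
No rule fires across all 13 points.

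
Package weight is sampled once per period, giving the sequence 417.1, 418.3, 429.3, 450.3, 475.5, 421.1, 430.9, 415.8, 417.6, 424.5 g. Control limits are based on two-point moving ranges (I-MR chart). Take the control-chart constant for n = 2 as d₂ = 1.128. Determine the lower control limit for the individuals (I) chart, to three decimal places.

386.778

X̄ = (417.1 + 418.3 + 429.3 + 450.3 + 475.5 + 421.1 + 430.9 + 415.8 + 417.6 + 424.5) / 10 = 430.0400
Moving ranges: 1.2, 11.0, 21.0, 25.2, 54.4, 9.8, 15.1, 1.8, 6.9; M̄R̄ = 146.4000 / 9 = 16.2667
LCL = X̄ − 3·M̄R̄/d₂ = 430.0400 − 3 × 16.2667 / 1.128 = 386.7776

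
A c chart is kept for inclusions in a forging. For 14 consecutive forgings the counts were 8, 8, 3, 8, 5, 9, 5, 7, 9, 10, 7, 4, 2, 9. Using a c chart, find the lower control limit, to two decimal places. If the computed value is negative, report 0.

0.00

c̄ = (8 + 8 + 3 + 8 + 5 + 9 + 5 + 7 + 9 + 10 + 7 + 4 + 2 + 9) / 14 = 94 / 14 = 6.7143
LCL = c̄ − 3√c̄ = 6.7143 − 3 × 2.5912 = -1.0593 → 0 (cannot be negative)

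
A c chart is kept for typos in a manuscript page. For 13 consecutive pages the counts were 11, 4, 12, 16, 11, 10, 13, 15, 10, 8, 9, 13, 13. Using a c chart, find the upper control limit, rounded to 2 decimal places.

21.17

c̄ = (11 + 4 + 12 + 16 + 11 + 10 + 13 + 15 + 10 + 8 + 9 + 13 + 13) / 13 = 145 / 13 = 11.1538
UCL = c̄ + 3√c̄ = 11.1538 + 3 × √11.1538 = 11.1538 + 3 × 3.3397 = 21.1731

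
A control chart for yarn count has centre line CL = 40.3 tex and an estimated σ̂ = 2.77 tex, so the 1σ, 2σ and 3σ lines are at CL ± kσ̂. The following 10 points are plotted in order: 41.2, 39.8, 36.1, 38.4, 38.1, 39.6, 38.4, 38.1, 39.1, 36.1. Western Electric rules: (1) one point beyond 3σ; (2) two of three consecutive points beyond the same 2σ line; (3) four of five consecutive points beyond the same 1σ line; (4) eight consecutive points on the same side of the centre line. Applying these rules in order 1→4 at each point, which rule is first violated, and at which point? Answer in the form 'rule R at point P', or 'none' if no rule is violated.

rule 4 at point 9

Zone of each point (C = within 1σ̂, B = 1σ̂–2σ̂, A = 2σ̂–3σ̂, * = beyond 3σ̂; sign = side of CL): 1:+C, 2:-C, 3:-B, 4:-C, 5:-C, 6:-C, 7:-C, 8:-C, 9:-C, 10:-B
Rule 4 (eight consecutive points on the same side of the centre line) is satisfied at point 9.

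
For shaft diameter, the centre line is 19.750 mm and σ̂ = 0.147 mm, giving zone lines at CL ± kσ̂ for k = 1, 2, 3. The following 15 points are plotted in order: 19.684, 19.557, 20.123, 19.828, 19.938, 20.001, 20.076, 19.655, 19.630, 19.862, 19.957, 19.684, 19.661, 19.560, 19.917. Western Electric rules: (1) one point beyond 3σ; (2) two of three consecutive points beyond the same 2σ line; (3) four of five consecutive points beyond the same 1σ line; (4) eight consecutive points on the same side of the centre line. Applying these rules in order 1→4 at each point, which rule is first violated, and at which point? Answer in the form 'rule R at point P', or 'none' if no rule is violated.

rule 3 at point 7

Zone of each point (C = within 1σ̂, B = 1σ̂–2σ̂, A = 2σ̂–3σ̂, * = beyond 3σ̂; sign = side of CL): 1:-C, 2:-B, 3:+A, 4:+C, 5:+B, 6:+B, 7:+A, 8:-C, 9:-C, 10:+C, 11:+B, 12:-C, 13:-C, 14:-B, 15:+B
Rule 3 (four of five consecutive points beyond the same 1σ limit) is satisfied at point 7.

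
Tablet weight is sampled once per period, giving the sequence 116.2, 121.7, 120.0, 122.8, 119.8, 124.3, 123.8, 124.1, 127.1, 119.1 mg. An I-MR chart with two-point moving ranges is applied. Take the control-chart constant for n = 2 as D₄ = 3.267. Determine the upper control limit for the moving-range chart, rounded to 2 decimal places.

Moving ranges: 5.5, 1.7, 2.8, 3.0, 4.5, 0.5, 0.3, 3.0, 8.0; M̄R̄ = 29.3000 / 9 = 3.2556
UCL_MR = D₄·M̄R̄ = 3.267 × 3.2556 = 10.6359

10.64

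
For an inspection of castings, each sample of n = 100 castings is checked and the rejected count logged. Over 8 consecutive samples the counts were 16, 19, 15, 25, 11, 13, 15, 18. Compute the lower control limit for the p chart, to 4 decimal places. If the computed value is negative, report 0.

0.0536

p̄ = Σdᵢ / (k·n) = 132 / (8 × 100) = 0.16500
LCL = p̄ − 3·√(p̄(1−p̄)/n) = 0.16500 − 3 × 0.03712 = 0.05365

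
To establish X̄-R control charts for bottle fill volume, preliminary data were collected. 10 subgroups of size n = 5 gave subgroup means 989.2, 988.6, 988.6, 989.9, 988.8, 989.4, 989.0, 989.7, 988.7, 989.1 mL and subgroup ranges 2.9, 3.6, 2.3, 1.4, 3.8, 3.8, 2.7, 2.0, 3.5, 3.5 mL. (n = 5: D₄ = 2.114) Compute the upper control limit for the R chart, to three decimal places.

6.236

R̄ = (2.9 + 3.6 + 2.3 + 1.4 + 3.8 + 3.8 + 2.7 + 2.0 + 3.5 + 3.5) / 10 = 29.5000 / 10 = 2.9500
UCL_R = D₄·R̄ = 2.114 × 2.9500 = 6.2363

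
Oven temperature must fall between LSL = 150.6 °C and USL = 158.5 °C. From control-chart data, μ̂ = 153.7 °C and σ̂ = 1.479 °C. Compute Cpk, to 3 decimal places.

0.699

Cpu = (USL − μ̂) / (3σ̂) = (158.5 − 153.7) / (3 × 1.479) = 1.0818; Cpl = (μ̂ − LSL) / (3σ̂) = (153.7 − 150.6) / (3 × 1.479) = 0.6987; Cpk = min(Cpu, Cpl) = 0.6987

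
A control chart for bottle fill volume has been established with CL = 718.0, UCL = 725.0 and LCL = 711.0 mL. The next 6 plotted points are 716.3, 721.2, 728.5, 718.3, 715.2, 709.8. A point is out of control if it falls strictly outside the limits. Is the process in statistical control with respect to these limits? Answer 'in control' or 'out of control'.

out of control

Compare each point to [711.0, 725.0]: sample 3 = 728.5 > UCL; sample 6 = 709.8 < LCL.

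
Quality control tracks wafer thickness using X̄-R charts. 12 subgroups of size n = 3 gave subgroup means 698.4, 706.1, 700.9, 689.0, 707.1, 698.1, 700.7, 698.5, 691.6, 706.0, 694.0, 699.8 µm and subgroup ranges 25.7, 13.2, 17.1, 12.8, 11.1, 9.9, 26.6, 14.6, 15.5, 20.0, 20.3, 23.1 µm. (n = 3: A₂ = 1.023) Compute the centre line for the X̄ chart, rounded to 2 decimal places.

X̄̄ = (698.4 + 706.1 + 700.9 + 689.0 + 707.1 + 698.1 + 700.7 + 698.5 + 691.6 + 706.0 + 694.0 + 699.8) / 12 = 8390.2000 / 12 = 699.1833
CL = X̄̄ = 699.1833

699.18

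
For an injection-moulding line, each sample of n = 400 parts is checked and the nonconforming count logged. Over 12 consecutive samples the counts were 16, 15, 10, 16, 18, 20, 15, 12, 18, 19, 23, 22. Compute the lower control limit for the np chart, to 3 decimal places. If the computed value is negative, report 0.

p̄ = Σdᵢ / (k·n) = 204 / (12 × 400) = 0.04250
LCL = np̄ − 3·√(np̄(1−p̄)) = 17.0000 − 3 × 4.0345 = 4.8964

4.896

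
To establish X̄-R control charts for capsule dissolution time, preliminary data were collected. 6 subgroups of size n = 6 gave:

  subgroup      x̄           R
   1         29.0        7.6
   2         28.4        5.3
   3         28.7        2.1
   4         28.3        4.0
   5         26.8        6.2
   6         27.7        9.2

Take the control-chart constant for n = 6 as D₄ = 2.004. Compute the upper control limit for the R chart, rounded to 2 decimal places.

R̄ = (7.6 + 5.3 + 2.1 + 4.0 + 6.2 + 9.2) / 6 = 34.4000 / 6 = 5.7333
UCL_R = D₄·R̄ = 2.004 × 5.7333 = 11.4896

11.49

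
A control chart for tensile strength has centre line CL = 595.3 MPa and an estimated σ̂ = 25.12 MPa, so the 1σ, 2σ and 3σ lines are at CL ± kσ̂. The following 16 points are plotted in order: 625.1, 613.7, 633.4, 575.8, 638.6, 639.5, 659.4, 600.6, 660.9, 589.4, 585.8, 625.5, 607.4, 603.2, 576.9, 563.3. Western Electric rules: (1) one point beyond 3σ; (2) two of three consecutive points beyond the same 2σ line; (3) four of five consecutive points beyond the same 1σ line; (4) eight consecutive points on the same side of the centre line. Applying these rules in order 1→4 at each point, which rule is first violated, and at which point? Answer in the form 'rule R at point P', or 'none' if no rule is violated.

Zone of each point (C = within 1σ̂, B = 1σ̂–2σ̂, A = 2σ̂–3σ̂, * = beyond 3σ̂; sign = side of CL): 1:+B, 2:+C, 3:+B, 4:-C, 5:+B, 6:+B, 7:+A, 8:+C, 9:+A, 10:-C, 11:-C, 12:+B, 13:+C, 14:+C, 15:-C, 16:-B
Rule 3 (four of five consecutive points beyond the same 1σ limit) is satisfied at point 7.

rule 3 at point 7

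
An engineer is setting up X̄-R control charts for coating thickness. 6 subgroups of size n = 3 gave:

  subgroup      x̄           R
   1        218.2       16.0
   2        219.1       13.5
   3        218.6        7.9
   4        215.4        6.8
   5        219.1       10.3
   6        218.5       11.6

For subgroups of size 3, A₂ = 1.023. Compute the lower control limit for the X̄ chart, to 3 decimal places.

X̄̄ = (218.2 + 219.1 + 218.6 + 215.4 + 219.1 + 218.5) / 6 = 1308.9000 / 6 = 218.1500
R̄ = (16.0 + 13.5 + 7.9 + 6.8 + 10.3 + 11.6) / 6 = 66.1000 / 6 = 11.0167
LCL = X̄̄ − A₂·R̄ = 218.1500 − 1.023 × 11.0167 = 206.8800

206.880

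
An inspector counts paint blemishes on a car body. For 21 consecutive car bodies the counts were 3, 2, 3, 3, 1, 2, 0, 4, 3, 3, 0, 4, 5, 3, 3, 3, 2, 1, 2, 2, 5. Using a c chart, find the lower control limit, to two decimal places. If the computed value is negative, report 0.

c̄ = (3 + 2 + 3 + 3 + 1 + 2 + 0 + 4 + 3 + 3 + 0 + 4 + 5 + 3 + 3 + 3 + 2 + 1 + 2 + 2 + 5) / 21 = 54 / 21 = 2.5714
LCL = c̄ − 3√c̄ = 2.5714 − 3 × 1.6036 = -2.2393 → 0 (cannot be negative)

0.00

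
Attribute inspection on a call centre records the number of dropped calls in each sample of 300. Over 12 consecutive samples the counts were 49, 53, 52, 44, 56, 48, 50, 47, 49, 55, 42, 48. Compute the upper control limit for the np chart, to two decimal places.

68.69

p̄ = Σdᵢ / (k·n) = 593 / (12 × 300) = 0.16472
UCL = np̄ + 3·√(np̄(1−p̄)) = 49.4167 + 3 × √(49.4167×0.83528) = 49.4167 + 3 × 6.4247 = 68.6907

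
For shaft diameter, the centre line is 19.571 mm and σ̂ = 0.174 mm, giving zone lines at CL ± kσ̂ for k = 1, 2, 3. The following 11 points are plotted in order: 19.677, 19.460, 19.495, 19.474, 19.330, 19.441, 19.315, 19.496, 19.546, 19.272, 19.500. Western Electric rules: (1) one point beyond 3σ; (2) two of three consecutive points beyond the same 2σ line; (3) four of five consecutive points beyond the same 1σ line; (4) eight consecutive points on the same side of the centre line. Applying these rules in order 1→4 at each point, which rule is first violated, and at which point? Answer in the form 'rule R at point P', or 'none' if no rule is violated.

Zone of each point (C = within 1σ̂, B = 1σ̂–2σ̂, A = 2σ̂–3σ̂, * = beyond 3σ̂; sign = side of CL): 1:+C, 2:-C, 3:-C, 4:-C, 5:-B, 6:-C, 7:-B, 8:-C, 9:-C, 10:-B, 11:-C
Rule 4 (eight consecutive points on the same side of the centre line) is satisfied at point 9.

rule 4 at point 9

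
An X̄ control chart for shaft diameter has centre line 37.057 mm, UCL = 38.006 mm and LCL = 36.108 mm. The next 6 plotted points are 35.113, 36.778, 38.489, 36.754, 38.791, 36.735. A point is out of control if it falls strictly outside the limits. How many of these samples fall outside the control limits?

3

Compare each point to [36.108, 38.006]: sample 1 = 35.113 < LCL; sample 3 = 38.489 > UCL; sample 5 = 38.791 > UCL.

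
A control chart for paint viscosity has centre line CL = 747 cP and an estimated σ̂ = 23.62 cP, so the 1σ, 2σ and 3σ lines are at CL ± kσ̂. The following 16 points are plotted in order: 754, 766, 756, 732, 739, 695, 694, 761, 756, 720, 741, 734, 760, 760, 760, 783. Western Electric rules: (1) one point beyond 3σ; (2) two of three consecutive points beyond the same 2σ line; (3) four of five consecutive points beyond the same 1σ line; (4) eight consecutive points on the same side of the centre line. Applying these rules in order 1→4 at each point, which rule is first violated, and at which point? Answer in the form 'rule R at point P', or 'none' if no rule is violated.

Zone of each point (C = within 1σ̂, B = 1σ̂–2σ̂, A = 2σ̂–3σ̂, * = beyond 3σ̂; sign = side of CL): 1:+C, 2:+C, 3:+C, 4:-C, 5:-C, 6:-A, 7:-A, 8:+C, 9:+C, 10:-B, 11:-C, 12:-C, 13:+C, 14:+C, 15:+C, 16:+B
Rule 2 (two of three consecutive points beyond the same 2σ limit) is satisfied at point 7.

rule 2 at point 7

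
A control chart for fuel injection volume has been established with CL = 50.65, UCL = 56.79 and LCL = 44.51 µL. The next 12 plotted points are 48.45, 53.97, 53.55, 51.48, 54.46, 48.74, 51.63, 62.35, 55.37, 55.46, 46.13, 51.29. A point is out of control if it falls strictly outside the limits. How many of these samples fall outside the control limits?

Compare each point to [44.51, 56.79]: sample 8 = 62.35 > UCL.

1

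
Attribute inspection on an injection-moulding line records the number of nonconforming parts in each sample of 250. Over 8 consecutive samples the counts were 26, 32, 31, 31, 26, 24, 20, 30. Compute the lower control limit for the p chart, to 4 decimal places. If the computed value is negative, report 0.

0.0506

p̄ = Σdᵢ / (k·n) = 220 / (8 × 250) = 0.11000
LCL = p̄ − 3·√(p̄(1−p̄)/n) = 0.11000 − 3 × 0.01979 = 0.05063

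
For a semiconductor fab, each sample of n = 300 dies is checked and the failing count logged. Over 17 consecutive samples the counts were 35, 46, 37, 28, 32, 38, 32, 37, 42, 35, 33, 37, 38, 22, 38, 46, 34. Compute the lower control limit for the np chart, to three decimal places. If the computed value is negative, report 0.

p̄ = Σdᵢ / (k·n) = 610 / (17 × 300) = 0.11961
LCL = np̄ − 3·√(np̄(1−p̄)) = 35.8824 − 3 × 5.6205 = 19.0207

19.021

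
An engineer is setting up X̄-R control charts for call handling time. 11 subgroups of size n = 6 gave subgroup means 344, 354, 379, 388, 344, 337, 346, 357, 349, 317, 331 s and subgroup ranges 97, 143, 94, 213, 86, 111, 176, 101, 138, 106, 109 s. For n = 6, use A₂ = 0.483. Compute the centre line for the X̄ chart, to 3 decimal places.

349.636

X̄̄ = (344 + 354 + 379 + 388 + 344 + 337 + 346 + 357 + 349 + 317 + 331) / 11 = 3846.0000 / 11 = 349.6364
CL = X̄̄ = 349.6364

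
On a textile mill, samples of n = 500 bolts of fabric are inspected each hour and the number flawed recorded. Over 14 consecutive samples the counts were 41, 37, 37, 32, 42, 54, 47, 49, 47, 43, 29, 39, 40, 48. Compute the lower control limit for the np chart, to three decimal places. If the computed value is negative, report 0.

23.221

p̄ = Σdᵢ / (k·n) = 585 / (14 × 500) = 0.08357
LCL = np̄ − 3·√(np̄(1−p̄)) = 41.7857 − 3 × 6.1882 = 23.2212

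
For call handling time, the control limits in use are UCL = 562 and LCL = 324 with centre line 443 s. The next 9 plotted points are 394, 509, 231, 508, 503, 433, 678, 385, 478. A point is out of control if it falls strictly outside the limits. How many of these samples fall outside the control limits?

Compare each point to [324, 562]: sample 3 = 231 < LCL; sample 7 = 678 > UCL.

2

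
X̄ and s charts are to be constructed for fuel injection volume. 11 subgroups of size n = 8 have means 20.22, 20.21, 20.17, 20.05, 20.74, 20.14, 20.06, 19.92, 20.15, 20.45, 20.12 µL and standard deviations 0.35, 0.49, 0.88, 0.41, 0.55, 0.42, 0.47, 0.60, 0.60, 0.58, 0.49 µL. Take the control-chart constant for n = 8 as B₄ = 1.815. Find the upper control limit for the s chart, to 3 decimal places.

0.964

s̄ = (0.35 + 0.49 + 0.88 + 0.41 + 0.55 + 0.42 + 0.47 + 0.60 + 0.60 + 0.58 + 0.49) / 11 = 0.5309
UCL_s = B₄·s̄ = 1.815 × 0.5309 = 0.9636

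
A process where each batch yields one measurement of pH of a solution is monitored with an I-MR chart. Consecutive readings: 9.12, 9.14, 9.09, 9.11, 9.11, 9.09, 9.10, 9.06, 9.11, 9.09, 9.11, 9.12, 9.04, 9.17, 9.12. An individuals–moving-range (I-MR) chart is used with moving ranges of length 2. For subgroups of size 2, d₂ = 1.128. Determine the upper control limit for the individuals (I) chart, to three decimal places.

9.204

X̄ = (9.12 + 9.14 + 9.09 + 9.11 + 9.11 + 9.09 + 9.10 + 9.06 + 9.11 + 9.09 + 9.11 + 9.12 + 9.04 + 9.17 + 9.12) / 15 = 9.1053
Moving ranges: 0.02, 0.05, 0.02, 0.00, 0.02, 0.01, 0.04, 0.05, 0.02, 0.02, 0.01, 0.08, 0.13, 0.05; M̄R̄ = 0.5200 / 14 = 0.0371
UCL = X̄ + 3·M̄R̄/d₂ = 9.1053 + 3 × 0.0371 / 1.128 = 9.2041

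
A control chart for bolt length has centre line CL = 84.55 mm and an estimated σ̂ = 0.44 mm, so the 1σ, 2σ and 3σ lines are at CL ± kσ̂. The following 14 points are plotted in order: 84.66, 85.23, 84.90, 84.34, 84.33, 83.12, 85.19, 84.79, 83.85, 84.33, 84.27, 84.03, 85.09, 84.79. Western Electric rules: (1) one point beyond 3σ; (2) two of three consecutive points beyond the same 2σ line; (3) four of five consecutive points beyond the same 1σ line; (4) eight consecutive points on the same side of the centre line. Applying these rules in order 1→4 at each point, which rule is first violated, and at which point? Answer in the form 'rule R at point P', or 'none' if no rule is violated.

rule 1 at point 6

Zone of each point (C = within 1σ̂, B = 1σ̂–2σ̂, A = 2σ̂–3σ̂, * = beyond 3σ̂; sign = side of CL): 1:+C, 2:+B, 3:+C, 4:-C, 5:-C, 6:-*, 7:+B, 8:+C, 9:-B, 10:-C, 11:-C, 12:-B, 13:+B, 14:+C
Rule 1 (one point beyond the 3σ limits) is satisfied at point 6.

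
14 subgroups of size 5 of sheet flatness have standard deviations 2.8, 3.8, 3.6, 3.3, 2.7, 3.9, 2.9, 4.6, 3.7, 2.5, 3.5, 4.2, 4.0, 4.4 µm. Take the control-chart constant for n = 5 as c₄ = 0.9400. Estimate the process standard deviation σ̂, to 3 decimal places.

3.792

s̄ = (2.8 + 3.8 + 3.6 + 3.3 + 2.7 + 3.9 + 2.9 + 4.6 + 3.7 + 2.5 + 3.5 + 4.2 + 4.0 + 4.4) / 14 = 3.5643
σ̂ = s̄ / c₄ = 3.5643 / 0.9400 = 3.7918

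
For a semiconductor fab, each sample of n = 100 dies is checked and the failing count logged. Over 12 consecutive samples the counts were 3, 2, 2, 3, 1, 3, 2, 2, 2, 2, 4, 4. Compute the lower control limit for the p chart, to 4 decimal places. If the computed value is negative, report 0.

0.0000

p̄ = Σdᵢ / (k·n) = 30 / (12 × 100) = 0.02500
LCL = p̄ − 3·√(p̄(1−p̄)/n) = 0.02500 − 3 × 0.01561 = -0.02184 → 0 (negative, so LCL = 0)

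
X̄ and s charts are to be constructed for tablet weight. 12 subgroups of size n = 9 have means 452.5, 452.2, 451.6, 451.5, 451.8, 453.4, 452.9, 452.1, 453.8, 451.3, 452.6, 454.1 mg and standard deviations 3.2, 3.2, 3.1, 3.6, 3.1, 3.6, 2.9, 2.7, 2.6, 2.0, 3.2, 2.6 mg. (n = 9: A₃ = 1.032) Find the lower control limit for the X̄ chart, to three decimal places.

X̄̄ = (452.5 + 452.2 + 451.6 + 451.5 + 451.8 + 453.4 + 452.9 + 452.1 + 453.8 + 451.3 + 452.6 + 454.1) / 12 = 452.4833
s̄ = (3.2 + 3.2 + 3.1 + 3.6 + 3.1 + 3.6 + 2.9 + 2.7 + 2.6 + 2.0 + 3.2 + 2.6) / 12 = 2.9833
LCL = X̄̄ − A₃·s̄ = 452.4833 − 1.032 × 2.9833 = 449.4045

449.405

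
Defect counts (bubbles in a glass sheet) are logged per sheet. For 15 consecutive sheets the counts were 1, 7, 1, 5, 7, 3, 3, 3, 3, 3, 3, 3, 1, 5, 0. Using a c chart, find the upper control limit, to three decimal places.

c̄ = (1 + 7 + 1 + 5 + 7 + 3 + 3 + 3 + 3 + 3 + 3 + 3 + 1 + 5 + 0) / 15 = 48 / 15 = 3.2000
UCL = c̄ + 3√c̄ = 3.2000 + 3 × √3.2000 = 3.2000 + 3 × 1.7889 = 8.5666

8.567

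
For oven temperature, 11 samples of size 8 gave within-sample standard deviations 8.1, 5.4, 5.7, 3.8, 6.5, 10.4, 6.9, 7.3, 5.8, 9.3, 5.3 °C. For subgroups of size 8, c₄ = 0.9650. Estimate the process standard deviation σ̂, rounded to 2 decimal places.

s̄ = (8.1 + 5.4 + 5.7 + 3.8 + 6.5 + 10.4 + 6.9 + 7.3 + 5.8 + 9.3 + 5.3) / 11 = 6.7727
σ̂ = s̄ / c₄ = 6.7727 / 0.9650 = 7.0184

7.02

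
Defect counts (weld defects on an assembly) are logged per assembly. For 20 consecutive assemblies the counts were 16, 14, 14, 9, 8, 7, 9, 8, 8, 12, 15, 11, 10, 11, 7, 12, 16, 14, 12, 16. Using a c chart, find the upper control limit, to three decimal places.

21.601

c̄ = (16 + 14 + 14 + 9 + 8 + 7 + 9 + 8 + 8 + 12 + 15 + 11 + 10 + 11 + 7 + 12 + 16 + 14 + 12 + 16) / 20 = 229 / 20 = 11.4500
UCL = c̄ + 3√c̄ = 11.4500 + 3 × √11.4500 = 11.4500 + 3 × 3.3838 = 21.6014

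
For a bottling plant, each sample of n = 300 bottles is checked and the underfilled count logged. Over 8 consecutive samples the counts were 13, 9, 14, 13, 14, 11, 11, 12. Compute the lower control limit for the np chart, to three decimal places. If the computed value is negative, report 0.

1.892

p̄ = Σdᵢ / (k·n) = 97 / (8 × 300) = 0.04042
LCL = np̄ − 3·√(np̄(1−p̄)) = 12.1250 − 3 × 3.4110 = 1.8920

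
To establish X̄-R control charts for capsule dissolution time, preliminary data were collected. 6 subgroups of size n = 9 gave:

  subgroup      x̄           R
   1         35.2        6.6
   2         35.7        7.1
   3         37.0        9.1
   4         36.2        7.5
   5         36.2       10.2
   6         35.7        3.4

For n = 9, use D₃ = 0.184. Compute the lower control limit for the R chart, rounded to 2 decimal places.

R̄ = (6.6 + 7.1 + 9.1 + 7.5 + 10.2 + 3.4) / 6 = 43.9000 / 6 = 7.3167
LCL_R = D₃·R̄ = 0.184 × 7.3167 = 1.3463

1.35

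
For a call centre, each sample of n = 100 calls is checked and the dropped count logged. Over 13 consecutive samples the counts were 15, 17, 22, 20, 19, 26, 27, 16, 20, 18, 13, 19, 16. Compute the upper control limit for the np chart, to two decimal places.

p̄ = Σdᵢ / (k·n) = 248 / (13 × 100) = 0.19077
UCL = np̄ + 3·√(np̄(1−p̄)) = 19.0769 + 3 × √(19.0769×0.80923) = 19.0769 + 3 × 3.9291 = 30.8641

30.86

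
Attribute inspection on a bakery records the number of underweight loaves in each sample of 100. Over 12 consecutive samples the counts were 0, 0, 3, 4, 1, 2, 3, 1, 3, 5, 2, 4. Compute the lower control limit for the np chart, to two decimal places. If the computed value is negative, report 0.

0.00

p̄ = Σdᵢ / (k·n) = 28 / (12 × 100) = 0.02333
LCL = np̄ − 3·√(np̄(1−p̄)) = 2.3333 − 3 × 1.5096 = -2.1955 → 0 (negative, so LCL = 0)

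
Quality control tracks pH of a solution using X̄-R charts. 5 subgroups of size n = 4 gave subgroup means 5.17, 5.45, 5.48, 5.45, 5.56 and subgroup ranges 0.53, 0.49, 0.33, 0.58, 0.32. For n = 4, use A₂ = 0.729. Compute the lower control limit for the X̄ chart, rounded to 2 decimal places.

X̄̄ = (5.17 + 5.45 + 5.48 + 5.45 + 5.56) / 5 = 27.1100 / 5 = 5.4220
R̄ = (0.53 + 0.49 + 0.33 + 0.58 + 0.32) / 5 = 2.2500 / 5 = 0.4500
LCL = X̄̄ − A₂·R̄ = 5.4220 − 0.729 × 0.4500 = 5.0939

5.09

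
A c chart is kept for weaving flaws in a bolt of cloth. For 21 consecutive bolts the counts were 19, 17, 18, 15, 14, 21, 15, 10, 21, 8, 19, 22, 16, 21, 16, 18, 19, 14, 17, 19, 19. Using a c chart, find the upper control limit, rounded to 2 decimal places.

c̄ = (19 + 17 + 18 + 15 + 14 + 21 + 15 + 10 + 21 + 8 + 19 + 22 + 16 + 21 + 16 + 18 + 19 + 14 + 17 + 19 + 19) / 21 = 358 / 21 = 17.0476
UCL = c̄ + 3√c̄ = 17.0476 + 3 × √17.0476 = 17.0476 + 3 × 4.1289 = 29.4342

29.43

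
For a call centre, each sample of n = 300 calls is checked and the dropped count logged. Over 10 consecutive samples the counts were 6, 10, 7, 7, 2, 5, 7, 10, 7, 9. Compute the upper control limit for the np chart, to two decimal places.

14.84

p̄ = Σdᵢ / (k·n) = 70 / (10 × 300) = 0.02333
UCL = np̄ + 3·√(np̄(1−p̄)) = 7.0000 + 3 × √(7.0000×0.97667) = 7.0000 + 3 × 2.6147 = 14.8441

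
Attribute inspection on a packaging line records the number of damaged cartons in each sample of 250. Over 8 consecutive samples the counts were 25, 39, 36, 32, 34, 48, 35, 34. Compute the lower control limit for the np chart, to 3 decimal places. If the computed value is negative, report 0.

18.842

p̄ = Σdᵢ / (k·n) = 283 / (8 × 250) = 0.14150
LCL = np̄ − 3·√(np̄(1−p̄)) = 35.3750 − 3 × 5.5108 = 18.8425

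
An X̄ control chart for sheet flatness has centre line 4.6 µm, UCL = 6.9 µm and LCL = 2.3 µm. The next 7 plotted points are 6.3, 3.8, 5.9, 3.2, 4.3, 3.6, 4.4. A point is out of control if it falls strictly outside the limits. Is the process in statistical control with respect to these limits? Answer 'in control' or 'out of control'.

in control

All 7 points lie within [2.3, 6.9].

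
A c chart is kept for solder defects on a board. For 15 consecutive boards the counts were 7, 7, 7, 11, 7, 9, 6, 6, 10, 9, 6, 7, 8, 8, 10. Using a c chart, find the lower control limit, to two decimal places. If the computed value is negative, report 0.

c̄ = (7 + 7 + 7 + 11 + 7 + 9 + 6 + 6 + 10 + 9 + 6 + 7 + 8 + 8 + 10) / 15 = 118 / 15 = 7.8667
LCL = c̄ − 3√c̄ = 7.8667 − 3 × 2.8048 = -0.5476 → 0 (cannot be negative)

0.00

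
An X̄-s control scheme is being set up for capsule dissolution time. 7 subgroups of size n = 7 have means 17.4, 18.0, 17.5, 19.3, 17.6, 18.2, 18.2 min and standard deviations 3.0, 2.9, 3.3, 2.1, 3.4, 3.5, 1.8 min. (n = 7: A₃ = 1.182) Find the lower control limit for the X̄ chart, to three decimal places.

14.651

X̄̄ = (17.4 + 18.0 + 17.5 + 19.3 + 17.6 + 18.2 + 18.2) / 7 = 18.0286
s̄ = (3.0 + 2.9 + 3.3 + 2.1 + 3.4 + 3.5 + 1.8) / 7 = 2.8571
LCL = X̄̄ − A₃·s̄ = 18.0286 − 1.182 × 2.8571 = 14.6514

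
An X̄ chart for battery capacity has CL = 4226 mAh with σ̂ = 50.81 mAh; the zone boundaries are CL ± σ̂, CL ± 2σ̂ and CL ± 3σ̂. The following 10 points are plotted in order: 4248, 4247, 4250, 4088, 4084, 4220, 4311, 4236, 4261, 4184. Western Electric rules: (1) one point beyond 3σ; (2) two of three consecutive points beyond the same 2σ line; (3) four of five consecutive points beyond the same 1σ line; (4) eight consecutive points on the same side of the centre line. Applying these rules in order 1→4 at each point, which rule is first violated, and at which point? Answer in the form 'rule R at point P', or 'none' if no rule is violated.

rule 2 at point 5

Zone of each point (C = within 1σ̂, B = 1σ̂–2σ̂, A = 2σ̂–3σ̂, * = beyond 3σ̂; sign = side of CL): 1:+C, 2:+C, 3:+C, 4:-A, 5:-A, 6:-C, 7:+B, 8:+C, 9:+C, 10:-C
Rule 2 (two of three consecutive points beyond the same 2σ limit) is satisfied at point 5.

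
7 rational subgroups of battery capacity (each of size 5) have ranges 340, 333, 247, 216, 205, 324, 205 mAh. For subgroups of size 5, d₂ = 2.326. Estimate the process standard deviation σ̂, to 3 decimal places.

R̄ = (340 + 333 + 247 + 216 + 205 + 324 + 205) / 7 = 267.1429
σ̂ = R̄ / d₂ = 267.1429 / 2.326 = 114.8508

114.851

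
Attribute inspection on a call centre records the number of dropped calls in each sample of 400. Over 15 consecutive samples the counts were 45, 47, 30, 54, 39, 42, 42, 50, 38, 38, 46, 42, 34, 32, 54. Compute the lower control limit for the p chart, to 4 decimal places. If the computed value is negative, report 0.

p̄ = Σdᵢ / (k·n) = 633 / (15 × 400) = 0.10550
LCL = p̄ − 3·√(p̄(1−p̄)/n) = 0.10550 − 3 × 0.01536 = 0.05942

0.0594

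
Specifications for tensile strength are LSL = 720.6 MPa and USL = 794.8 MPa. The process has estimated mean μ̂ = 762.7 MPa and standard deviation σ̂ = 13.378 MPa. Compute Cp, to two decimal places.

0.92

Cp = (USL − LSL) / (6σ̂) = (794.8 − 720.6) / (6 × 13.378) = 74.2000 / 80.2680 = 0.9244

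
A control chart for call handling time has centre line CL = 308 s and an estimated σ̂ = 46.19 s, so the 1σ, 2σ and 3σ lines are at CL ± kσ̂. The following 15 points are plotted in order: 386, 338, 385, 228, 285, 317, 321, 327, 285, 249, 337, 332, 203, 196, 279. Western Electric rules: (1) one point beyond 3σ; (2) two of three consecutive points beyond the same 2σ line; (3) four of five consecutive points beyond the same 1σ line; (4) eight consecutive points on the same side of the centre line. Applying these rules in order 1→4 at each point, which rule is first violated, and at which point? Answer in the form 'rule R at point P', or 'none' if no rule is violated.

Zone of each point (C = within 1σ̂, B = 1σ̂–2σ̂, A = 2σ̂–3σ̂, * = beyond 3σ̂; sign = side of CL): 1:+B, 2:+C, 3:+B, 4:-B, 5:-C, 6:+C, 7:+C, 8:+C, 9:-C, 10:-B, 11:+C, 12:+C, 13:-A, 14:-A, 15:-C
Rule 2 (two of three consecutive points beyond the same 2σ limit) is satisfied at point 14.

rule 2 at point 14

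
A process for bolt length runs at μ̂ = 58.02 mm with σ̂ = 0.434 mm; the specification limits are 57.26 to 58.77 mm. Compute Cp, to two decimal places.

Cp = (USL − LSL) / (6σ̂) = (58.77 − 57.26) / (6 × 0.434) = 1.5100 / 2.6040 = 0.5799

0.58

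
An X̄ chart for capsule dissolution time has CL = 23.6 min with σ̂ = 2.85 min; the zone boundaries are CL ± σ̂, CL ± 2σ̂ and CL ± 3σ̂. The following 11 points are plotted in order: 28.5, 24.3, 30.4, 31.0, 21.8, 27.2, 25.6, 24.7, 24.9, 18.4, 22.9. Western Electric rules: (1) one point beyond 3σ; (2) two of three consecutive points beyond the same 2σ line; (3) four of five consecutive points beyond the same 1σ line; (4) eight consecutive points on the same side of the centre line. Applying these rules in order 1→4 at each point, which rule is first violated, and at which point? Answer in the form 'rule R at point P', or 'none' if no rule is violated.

Zone of each point (C = within 1σ̂, B = 1σ̂–2σ̂, A = 2σ̂–3σ̂, * = beyond 3σ̂; sign = side of CL): 1:+B, 2:+C, 3:+A, 4:+A, 5:-C, 6:+B, 7:+C, 8:+C, 9:+C, 10:-B, 11:-C
Rule 2 (two of three consecutive points beyond the same 2σ limit) is satisfied at point 4.

rule 2 at point 4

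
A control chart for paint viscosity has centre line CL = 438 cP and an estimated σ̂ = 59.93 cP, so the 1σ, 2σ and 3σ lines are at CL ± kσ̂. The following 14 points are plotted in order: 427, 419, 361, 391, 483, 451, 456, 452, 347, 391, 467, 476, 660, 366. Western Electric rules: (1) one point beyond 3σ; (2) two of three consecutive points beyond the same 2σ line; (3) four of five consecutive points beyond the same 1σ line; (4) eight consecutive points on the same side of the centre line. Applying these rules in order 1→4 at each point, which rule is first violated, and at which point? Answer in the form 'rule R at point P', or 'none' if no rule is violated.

Zone of each point (C = within 1σ̂, B = 1σ̂–2σ̂, A = 2σ̂–3σ̂, * = beyond 3σ̂; sign = side of CL): 1:-C, 2:-C, 3:-B, 4:-C, 5:+C, 6:+C, 7:+C, 8:+C, 9:-B, 10:-C, 11:+C, 12:+C, 13:+*, 14:-B
Rule 1 (one point beyond the 3σ limits) is satisfied at point 13.

rule 1 at point 13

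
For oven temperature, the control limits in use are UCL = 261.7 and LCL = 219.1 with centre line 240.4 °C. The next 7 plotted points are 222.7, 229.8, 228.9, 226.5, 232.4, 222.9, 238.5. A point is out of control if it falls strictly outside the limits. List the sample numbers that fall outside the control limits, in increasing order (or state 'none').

none

All 7 points lie within [219.1, 261.7].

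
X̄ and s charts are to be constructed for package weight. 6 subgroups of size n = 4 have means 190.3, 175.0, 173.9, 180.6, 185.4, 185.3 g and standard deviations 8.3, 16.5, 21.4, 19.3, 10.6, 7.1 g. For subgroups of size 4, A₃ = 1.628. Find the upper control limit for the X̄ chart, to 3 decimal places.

X̄̄ = (190.3 + 175.0 + 173.9 + 180.6 + 185.4 + 185.3) / 6 = 181.7500
s̄ = (8.3 + 16.5 + 21.4 + 19.3 + 10.6 + 7.1) / 6 = 13.8667
UCL = X̄̄ + A₃·s̄ = 181.7500 + 1.628 × 13.8667 = 204.3249

204.325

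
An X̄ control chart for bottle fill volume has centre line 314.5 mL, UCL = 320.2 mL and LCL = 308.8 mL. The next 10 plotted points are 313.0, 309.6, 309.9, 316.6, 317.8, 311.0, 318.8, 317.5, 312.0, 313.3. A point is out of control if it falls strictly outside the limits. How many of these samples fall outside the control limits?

All 10 points lie within [308.8, 320.2].

0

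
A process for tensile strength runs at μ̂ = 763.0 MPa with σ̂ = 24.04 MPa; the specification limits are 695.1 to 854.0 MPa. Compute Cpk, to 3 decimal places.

0.941

Cpu = (USL − μ̂) / (3σ̂) = (854.0 − 763.0) / (3 × 24.04) = 1.2618; Cpl = (μ̂ − LSL) / (3σ̂) = (763.0 − 695.1) / (3 × 24.04) = 0.9415; Cpk = min(Cpu, Cpl) = 0.9415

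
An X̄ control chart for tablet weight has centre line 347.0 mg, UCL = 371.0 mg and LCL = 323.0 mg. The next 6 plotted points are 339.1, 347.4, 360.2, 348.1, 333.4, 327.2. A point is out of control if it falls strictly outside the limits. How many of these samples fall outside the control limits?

0

All 6 points lie within [323.0, 371.0].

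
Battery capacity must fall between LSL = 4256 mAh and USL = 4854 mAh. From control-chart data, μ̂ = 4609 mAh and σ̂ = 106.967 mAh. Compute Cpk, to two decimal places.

Cpu = (USL − μ̂) / (3σ̂) = (4854 − 4609) / (3 × 106.967) = 0.7635; Cpl = (μ̂ − LSL) / (3σ̂) = (4609 − 4256) / (3 × 106.967) = 1.1000; Cpk = min(Cpu, Cpl) = 0.7635

0.76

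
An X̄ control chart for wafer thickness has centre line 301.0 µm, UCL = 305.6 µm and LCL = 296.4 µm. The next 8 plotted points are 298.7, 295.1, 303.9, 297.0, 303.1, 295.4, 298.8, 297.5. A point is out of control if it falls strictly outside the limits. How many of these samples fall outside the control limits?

Compare each point to [296.4, 305.6]: sample 2 = 295.1 < LCL; sample 6 = 295.4 < LCL.

2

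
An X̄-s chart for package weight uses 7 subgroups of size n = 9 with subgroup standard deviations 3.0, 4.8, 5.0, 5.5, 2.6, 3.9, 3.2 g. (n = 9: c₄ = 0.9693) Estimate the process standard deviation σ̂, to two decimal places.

4.13

s̄ = (3.0 + 4.8 + 5.0 + 5.5 + 2.6 + 3.9 + 3.2) / 7 = 4.0000
σ̂ = s̄ / c₄ = 4.0000 / 0.9693 = 4.1267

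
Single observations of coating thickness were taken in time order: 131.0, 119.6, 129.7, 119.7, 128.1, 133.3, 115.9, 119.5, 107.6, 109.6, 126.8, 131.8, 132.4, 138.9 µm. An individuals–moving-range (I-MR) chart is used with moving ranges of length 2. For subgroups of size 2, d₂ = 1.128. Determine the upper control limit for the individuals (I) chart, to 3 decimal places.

X̄ = (131.0 + 119.6 + 129.7 + 119.7 + 128.1 + 133.3 + 115.9 + 119.5 + 107.6 + 109.6 + 126.8 + 131.8 + 132.4 + 138.9) / 14 = 124.5643
Moving ranges: 11.4, 10.1, 10.0, 8.4, 5.2, 17.4, 3.6, 11.9, 2.0, 17.2, 5.0, 0.6, 6.5; M̄R̄ = 109.3000 / 13 = 8.4077
UCL = X̄ + 3·M̄R̄/d₂ = 124.5643 + 3 × 8.4077 / 1.128 = 146.9252

146.925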